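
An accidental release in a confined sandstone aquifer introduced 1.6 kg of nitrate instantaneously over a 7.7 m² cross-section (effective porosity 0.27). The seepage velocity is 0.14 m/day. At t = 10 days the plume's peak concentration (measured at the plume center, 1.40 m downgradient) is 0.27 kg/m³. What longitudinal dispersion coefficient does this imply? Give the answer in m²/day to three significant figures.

At the plume center C_max = M/(n_e·A·√(4πDt)), so D = M²/(4πt·(n_e·A·C_max)²).
n_e·A·C_max = 0.27 × 7.7 × 0.27 = 0.5613 kg/m.
D = 1.6²/(4π × 10 × 0.5613²) = 0.0647 m²/day.

0.0647 m²/day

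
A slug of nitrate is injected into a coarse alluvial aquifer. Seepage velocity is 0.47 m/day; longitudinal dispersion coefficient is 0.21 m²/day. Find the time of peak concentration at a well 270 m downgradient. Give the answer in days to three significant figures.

574 days

For the 1D instantaneous-source solution, setting ∂C/∂t = 0 at fixed x gives v²t² + 2Dt − x² = 0, so t = (√(D² + v²x²) − D)/v².
√(D² + v²x²) = √(0.21² + 0.47² × 270²) = 126.9; v² = 0.2209.
t = (126.9 − 0.21)/0.2209 = 574 days (vs. the pure-advection estimate x/v = 574 d).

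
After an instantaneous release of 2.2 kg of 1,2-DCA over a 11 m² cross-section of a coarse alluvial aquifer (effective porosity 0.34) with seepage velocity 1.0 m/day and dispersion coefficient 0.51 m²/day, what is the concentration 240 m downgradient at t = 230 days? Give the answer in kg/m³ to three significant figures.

For an instantaneous plane source, C(x,t) = M/(n_e·A·√(4πDt)) · exp(−(x−vt)²/(4Dt)), with n_e·A the pore (flow) area.
Plume center vt = 1.0 × 230 = 230 m, so the well at 240 m is 10 m downgradient of the peak.
√(4πDt) = 38.39 m, giving peak height M/(n_e·A·√(4πDt)) = 2.2/(0.34 × 11 × 38.39) = 0.01532 kg/m³.
(x−vt)²/(4Dt) = (10)²/(4 × 0.51 × 230) = 0.2131; exp(−0.2131) = 0.8081.
C = 0.01532 × 0.8081 = 0.0124 kg/m³.

0.0124 kg/m³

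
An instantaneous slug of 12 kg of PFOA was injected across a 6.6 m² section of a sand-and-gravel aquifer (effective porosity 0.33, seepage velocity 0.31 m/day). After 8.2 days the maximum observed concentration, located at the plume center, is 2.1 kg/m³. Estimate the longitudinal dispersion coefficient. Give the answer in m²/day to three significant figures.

At the plume center C_max = M/(n_e·A·√(4πDt)), so D = M²/(4πt·(n_e·A·C_max)²).
n_e·A·C_max = 0.33 × 6.6 × 2.1 = 4.574 kg/m.
D = 12²/(4π × 8.2 × 4.574²) = 0.0668 m²/day.

0.0668 m²/day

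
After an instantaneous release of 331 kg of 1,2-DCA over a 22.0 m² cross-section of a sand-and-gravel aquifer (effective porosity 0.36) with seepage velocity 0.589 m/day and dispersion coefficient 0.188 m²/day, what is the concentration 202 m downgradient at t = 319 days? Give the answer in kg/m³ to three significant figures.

For an instantaneous plane source, C(x,t) = M/(n_e·A·√(4πDt)) · exp(−(x−vt)²/(4Dt)), with n_e·A the pore (flow) area.
Plume center vt = 0.589 × 319 = 187.891 m, so the well at 202 m is 14.109 m downgradient of the peak.
√(4πDt) = 27.45 m, giving peak height M/(n_e·A·√(4πDt)) = 331/(0.36 × 22.0 × 27.45) = 1.523 kg/m³.
(x−vt)²/(4Dt) = (14.109)²/(4 × 0.188 × 319) = 0.8298; exp(−0.8298) = 0.4361.
C = 1.523 × 0.4361 = 0.664 kg/m³.

0.664 kg/m³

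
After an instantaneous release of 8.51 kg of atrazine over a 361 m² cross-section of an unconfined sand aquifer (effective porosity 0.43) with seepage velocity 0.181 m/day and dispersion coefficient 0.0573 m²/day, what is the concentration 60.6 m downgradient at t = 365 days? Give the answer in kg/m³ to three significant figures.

0.00237 kg/m³

For an instantaneous plane source, C(x,t) = M/(n_e·A·√(4πDt)) · exp(−(x−vt)²/(4Dt)), with n_e·A the pore (flow) area.
Plume center vt = 0.181 × 365 = 66.065 m, so the well at 60.6 m is 5.465 m upgradient of the peak.
√(4πDt) = 16.21 m, giving peak height M/(n_e·A·√(4πDt)) = 8.51/(0.43 × 361 × 16.21) = 0.003382 kg/m³.
(x−vt)²/(4Dt) = (-5.465)²/(4 × 0.0573 × 365) = 0.3570; exp(−0.3570) = 0.6998.
C = 0.003382 × 0.6998 = 0.00237 kg/m³.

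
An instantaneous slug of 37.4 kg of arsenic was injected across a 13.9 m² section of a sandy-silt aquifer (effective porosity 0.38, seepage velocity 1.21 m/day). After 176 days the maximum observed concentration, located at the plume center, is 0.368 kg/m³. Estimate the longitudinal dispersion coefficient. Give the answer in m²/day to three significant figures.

At the plume center C_max = M/(n_e·A·√(4πDt)), so D = M²/(4πt·(n_e·A·C_max)²).
n_e·A·C_max = 0.38 × 13.9 × 0.368 = 1.944 kg/m.
D = 37.4²/(4π × 176 × 1.944²) = 0.167 m²/day.

0.167 m²/day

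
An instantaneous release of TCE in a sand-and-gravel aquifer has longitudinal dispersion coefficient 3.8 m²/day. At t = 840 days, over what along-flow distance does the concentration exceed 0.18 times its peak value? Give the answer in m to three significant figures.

296 m

The plume is Gaussian with σ = √(2Dt) = √(2 × 3.8 × 840) = 79.90 m.
C/C_peak = exp(−Δx²/(2σ²)) = 0.18 ⇒ Δx = σ·√(−2 ln 0.18) = 79.90 × 1.852 = 148.0 m.
Width = 2Δx = 296 m.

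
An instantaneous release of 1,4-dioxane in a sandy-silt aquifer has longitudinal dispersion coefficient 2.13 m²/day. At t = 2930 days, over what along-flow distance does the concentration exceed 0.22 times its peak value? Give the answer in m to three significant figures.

389 m

The plume is Gaussian with σ = √(2Dt) = √(2 × 2.13 × 2930) = 111.7 m.
C/C_peak = exp(−Δx²/(2σ²)) = 0.22 ⇒ Δx = σ·√(−2 ln 0.22) = 111.7 × 1.740 = 194.4 m.
Width = 2Δx = 389 m.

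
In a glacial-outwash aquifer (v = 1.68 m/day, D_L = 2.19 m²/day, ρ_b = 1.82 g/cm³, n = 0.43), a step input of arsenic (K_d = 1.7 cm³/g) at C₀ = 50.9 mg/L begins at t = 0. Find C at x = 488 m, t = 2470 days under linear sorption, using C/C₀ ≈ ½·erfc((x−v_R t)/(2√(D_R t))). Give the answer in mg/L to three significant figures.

35.3 mg/L

Retardation factor R = 1 + ρ_b·K_d/n = 1 + 1.82 × 1.7/0.43 = 8.195.
Sorption retards both mechanisms: v_R = v/R = 0.2050 m/day, D_R = D/R = 0.2672 m²/day.
v_R·t = 0.2050 × 2470 = 506.35 m; 2√(D_R t) = 51.38 m; argument = (488 − 506.35)/51.38 = -0.3571.
C = C₀ × ½·erfc(-0.3571) = 50.9 × 0.6932 = 35.3 mg/L.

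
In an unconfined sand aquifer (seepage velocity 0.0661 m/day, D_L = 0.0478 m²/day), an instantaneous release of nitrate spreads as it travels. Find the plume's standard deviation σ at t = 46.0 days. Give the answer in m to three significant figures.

Dispersive spreading gives a Gaussian with σ² = 2Dt; advection only shifts the center.
σ = √(2 × 0.0478 × 46.0) = 2.10 m.

2.10 m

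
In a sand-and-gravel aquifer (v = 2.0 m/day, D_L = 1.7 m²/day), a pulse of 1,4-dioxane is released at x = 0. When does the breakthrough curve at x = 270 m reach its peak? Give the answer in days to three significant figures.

For the 1D instantaneous-source solution, setting ∂C/∂t = 0 at fixed x gives v²t² + 2Dt − x² = 0, so t = (√(D² + v²x²) − D)/v².
√(D² + v²x²) = √(1.7² + 2.0² × 270²) = 540.0; v² = 4.
t = (540.0 − 1.7)/4 = 135 days (vs. the pure-advection estimate x/v = 135 d).

135 days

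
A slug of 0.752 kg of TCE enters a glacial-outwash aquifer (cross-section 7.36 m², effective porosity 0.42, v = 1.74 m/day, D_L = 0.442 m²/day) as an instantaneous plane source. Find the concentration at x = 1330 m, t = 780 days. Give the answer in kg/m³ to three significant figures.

For an instantaneous plane source, C(x,t) = M/(n_e·A·√(4πDt)) · exp(−(x−vt)²/(4Dt)), with n_e·A the pore (flow) area.
Plume center vt = 1.74 × 780 = 1357.2 m, so the well at 1330 m is 27.2 m upgradient of the peak.
√(4πDt) = 65.82 m, giving peak height M/(n_e·A·√(4πDt)) = 0.752/(0.42 × 7.36 × 65.82) = 0.003696 kg/m³.
(x−vt)²/(4Dt) = (-27.2)²/(4 × 0.442 × 780) = 0.5365; exp(−0.5365) = 0.5848.
C = 0.003696 × 0.5848 = 0.00216 kg/m³.

0.00216 kg/m³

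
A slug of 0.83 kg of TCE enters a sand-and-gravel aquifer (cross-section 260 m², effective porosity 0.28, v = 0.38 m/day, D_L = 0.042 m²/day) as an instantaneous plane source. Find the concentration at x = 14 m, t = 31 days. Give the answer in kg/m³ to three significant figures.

0.00109 kg/m³

For an instantaneous plane source, C(x,t) = M/(n_e·A·√(4πDt)) · exp(−(x−vt)²/(4Dt)), with n_e·A the pore (flow) area.
Plume center vt = 0.38 × 31 = 11.78 m, so the well at 14 m is 2.22 m downgradient of the peak.
√(4πDt) = 4.045 m, giving peak height M/(n_e·A·√(4πDt)) = 0.83/(0.28 × 260 × 4.045) = 0.002819 kg/m³.
(x−vt)²/(4Dt) = (2.22)²/(4 × 0.042 × 31) = 0.9463; exp(−0.9463) = 0.3882.
C = 0.002819 × 0.3882 = 0.00109 kg/m³.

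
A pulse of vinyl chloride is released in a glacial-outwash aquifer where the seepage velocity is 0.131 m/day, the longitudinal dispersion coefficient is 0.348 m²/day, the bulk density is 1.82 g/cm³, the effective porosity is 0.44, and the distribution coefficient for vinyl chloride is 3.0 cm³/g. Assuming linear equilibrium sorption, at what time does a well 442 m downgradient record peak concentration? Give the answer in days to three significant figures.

Retardation factor R = 1 + ρ_b·K_d/n = 1 + 1.82 × 3.0/0.44 = 13.41.
Sorption retards both mechanisms: v_R = v/R = 0.009769 m/day, D_R = D/R = 0.02595 m²/day.
Peak time from v_R²t² + 2D_R t − x² = 0: t = (√(D_R² + v_R²x²) − D_R)/v_R².
√(D_R² + v_R²x²) = √(0.02595² + 0.009769² × 442²) = 4.318; v_R² = 9.543e-05.
t = (4.318 − 0.02595)/9.543e-05 = 45000 days.

45000 days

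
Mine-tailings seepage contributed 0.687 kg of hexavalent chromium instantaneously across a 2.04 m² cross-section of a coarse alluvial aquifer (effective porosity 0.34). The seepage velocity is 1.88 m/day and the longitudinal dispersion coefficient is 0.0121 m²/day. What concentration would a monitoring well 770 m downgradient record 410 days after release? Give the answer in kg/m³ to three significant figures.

0.121 kg/m³

For an instantaneous plane source, C(x,t) = M/(n_e·A·√(4πDt)) · exp(−(x−vt)²/(4Dt)), with n_e·A the pore (flow) area.
Plume center vt = 1.88 × 410 = 770.8 m, so the well at 770 m is 0.8 m upgradient of the peak.
√(4πDt) = 7.896 m, giving peak height M/(n_e·A·√(4πDt)) = 0.687/(0.34 × 2.04 × 7.896) = 0.1254 kg/m³.
(x−vt)²/(4Dt) = (-0.8)²/(4 × 0.0121 × 410) = 0.03225; exp(−0.03225) = 0.9683.
C = 0.1254 × 0.9683 = 0.121 kg/m³.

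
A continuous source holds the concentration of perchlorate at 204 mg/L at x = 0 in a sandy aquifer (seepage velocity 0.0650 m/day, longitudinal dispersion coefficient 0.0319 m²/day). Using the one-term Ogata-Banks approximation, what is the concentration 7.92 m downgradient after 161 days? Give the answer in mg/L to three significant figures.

For a continuous step input, C/C₀ ≈ ½·erfc((x−vt)/(2√(Dt))).
vt = 0.0650 × 161 = 10.465 m and 2√(Dt) = 2√(0.0319 × 161) = 4.533 m.
Argument (x−vt)/(2√(Dt)) = (7.92 − 10.465)/4.533 = -0.5614; ½·erfc(-0.5614) = 0.7864.
C = 204 × 0.7864 = 160 mg/L.

160 mg/L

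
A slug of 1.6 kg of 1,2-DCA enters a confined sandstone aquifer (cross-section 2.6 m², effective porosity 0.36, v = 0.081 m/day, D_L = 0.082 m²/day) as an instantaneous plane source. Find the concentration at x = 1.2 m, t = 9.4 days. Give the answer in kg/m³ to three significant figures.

0.516 kg/m³

For an instantaneous plane source, C(x,t) = M/(n_e·A·√(4πDt)) · exp(−(x−vt)²/(4Dt)), with n_e·A the pore (flow) area.
Plume center vt = 0.081 × 9.4 = 0.7614 m, so the well at 1.2 m is 0.4386 m downgradient of the peak.
√(4πDt) = 3.112 m, giving peak height M/(n_e·A·√(4πDt)) = 1.6/(0.36 × 2.6 × 3.112) = 0.5493 kg/m³.
(x−vt)²/(4Dt) = (0.4386)²/(4 × 0.082 × 9.4) = 0.06239; exp(−0.06239) = 0.9395.
C = 0.5493 × 0.9395 = 0.516 kg/m³.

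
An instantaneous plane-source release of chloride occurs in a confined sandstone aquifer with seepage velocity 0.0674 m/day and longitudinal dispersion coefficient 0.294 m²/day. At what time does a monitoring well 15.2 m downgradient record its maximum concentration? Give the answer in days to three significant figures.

For the 1D instantaneous-source solution, setting ∂C/∂t = 0 at fixed x gives v²t² + 2Dt − x² = 0, so t = (√(D² + v²x²) − D)/v².
√(D² + v²x²) = √(0.294² + 0.0674² × 15.2²) = 1.066; v² = 0.00454276.
t = (1.066 − 0.294)/0.00454276 = 170 days (vs. the pure-advection estimate x/v = 226 d).

170 days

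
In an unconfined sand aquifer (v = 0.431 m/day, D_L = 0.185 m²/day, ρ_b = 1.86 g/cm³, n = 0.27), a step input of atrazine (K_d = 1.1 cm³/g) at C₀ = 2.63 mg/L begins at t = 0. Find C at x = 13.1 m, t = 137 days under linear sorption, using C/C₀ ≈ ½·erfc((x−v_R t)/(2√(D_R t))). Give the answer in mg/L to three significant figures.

Retardation factor R = 1 + ρ_b·K_d/n = 1 + 1.86 × 1.1/0.27 = 8.578.
Sorption retards both mechanisms: v_R = v/R = 0.05024 m/day, D_R = D/R = 0.02157 m²/day.
v_R·t = 0.05024 × 137 = 6.88288 m; 2√(D_R t) = 3.438 m; argument = (13.1 − 6.88288)/3.438 = 1.808.
C = C₀ × ½·erfc(1.808) = 2.63 × 0.005281 = 0.0139 mg/L.

0.0139 mg/L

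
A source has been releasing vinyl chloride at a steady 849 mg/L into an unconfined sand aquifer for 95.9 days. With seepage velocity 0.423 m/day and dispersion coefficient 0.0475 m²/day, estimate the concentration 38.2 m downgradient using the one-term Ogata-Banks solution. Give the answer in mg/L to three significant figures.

For a continuous step input, C/C₀ ≈ ½·erfc((x−vt)/(2√(Dt))).
vt = 0.423 × 95.9 = 40.5657 m and 2√(Dt) = 2√(0.0475 × 95.9) = 4.269 m.
Argument (x−vt)/(2√(Dt)) = (38.2 − 40.5657)/4.269 = -0.5542; ½·erfc(-0.5542) = 0.7834.
C = 849 × 0.7834 = 665 mg/L.

665 mg/L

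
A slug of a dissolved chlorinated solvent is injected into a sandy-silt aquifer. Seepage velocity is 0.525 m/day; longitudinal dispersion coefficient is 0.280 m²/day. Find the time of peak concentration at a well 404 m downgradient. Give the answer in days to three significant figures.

For the 1D instantaneous-source solution, setting ∂C/∂t = 0 at fixed x gives v²t² + 2Dt − x² = 0, so t = (√(D² + v²x²) − D)/v².
√(D² + v²x²) = √(0.280² + 0.525² × 404²) = 212.1; v² = 0.275625.
t = (212.1 − 0.280)/0.275625 = 769 days (vs. the pure-advection estimate x/v = 770 d).

769 days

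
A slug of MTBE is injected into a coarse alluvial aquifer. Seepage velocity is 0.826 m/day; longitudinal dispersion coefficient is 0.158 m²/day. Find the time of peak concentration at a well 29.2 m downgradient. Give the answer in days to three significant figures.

For the 1D instantaneous-source solution, setting ∂C/∂t = 0 at fixed x gives v²t² + 2Dt − x² = 0, so t = (√(D² + v²x²) − D)/v².
√(D² + v²x²) = √(0.158² + 0.826² × 29.2²) = 24.12; v² = 0.682276.
t = (24.12 − 0.158)/0.682276 = 35.1 days (vs. the pure-advection estimate x/v = 35.4 d).

35.1 days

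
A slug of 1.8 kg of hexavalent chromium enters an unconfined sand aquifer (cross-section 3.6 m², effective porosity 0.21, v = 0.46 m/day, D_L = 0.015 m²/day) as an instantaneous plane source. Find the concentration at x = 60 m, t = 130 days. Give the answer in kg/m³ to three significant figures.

For an instantaneous plane source, C(x,t) = M/(n_e·A·√(4πDt)) · exp(−(x−vt)²/(4Dt)), with n_e·A the pore (flow) area.
Plume center vt = 0.46 × 130 = 59.8 m, so the well at 60 m is 0.2 m downgradient of the peak.
√(4πDt) = 4.950 m, giving peak height M/(n_e·A·√(4πDt)) = 1.8/(0.21 × 3.6 × 4.950) = 0.4810 kg/m³.
(x−vt)²/(4Dt) = (0.2)²/(4 × 0.015 × 130) = 0.005128; exp(−0.005128) = 0.9949.
C = 0.4810 × 0.9949 = 0.479 kg/m³.

0.479 kg/m³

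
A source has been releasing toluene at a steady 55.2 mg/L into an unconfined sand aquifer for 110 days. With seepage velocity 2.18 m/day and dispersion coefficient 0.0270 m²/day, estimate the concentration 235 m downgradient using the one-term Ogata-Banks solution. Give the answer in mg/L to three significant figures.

53.9 mg/L

For a continuous step input, C/C₀ ≈ ½·erfc((x−vt)/(2√(Dt))).
vt = 2.18 × 110 = 239.8 m and 2√(Dt) = 2√(0.0270 × 110) = 3.447 m.
Argument (x−vt)/(2√(Dt)) = (235 − 239.8)/3.447 = -1.393; ½·erfc(-1.393) = 0.9756.
C = 55.2 × 0.9756 = 53.9 mg/L.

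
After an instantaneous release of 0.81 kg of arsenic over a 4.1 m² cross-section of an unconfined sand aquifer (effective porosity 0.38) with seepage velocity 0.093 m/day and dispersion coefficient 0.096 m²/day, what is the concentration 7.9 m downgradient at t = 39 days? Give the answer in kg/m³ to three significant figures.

0.0224 kg/m³

For an instantaneous plane source, C(x,t) = M/(n_e·A·√(4πDt)) · exp(−(x−vt)²/(4Dt)), with n_e·A the pore (flow) area.
Plume center vt = 0.093 × 39 = 3.627 m, so the well at 7.9 m is 4.273 m downgradient of the peak.
√(4πDt) = 6.859 m, giving peak height M/(n_e·A·√(4πDt)) = 0.81/(0.38 × 4.1 × 6.859) = 0.07580 kg/m³.
(x−vt)²/(4Dt) = (4.273)²/(4 × 0.096 × 39) = 1.219; exp(−1.219) = 0.2955.
C = 0.07580 × 0.2955 = 0.0224 kg/m³.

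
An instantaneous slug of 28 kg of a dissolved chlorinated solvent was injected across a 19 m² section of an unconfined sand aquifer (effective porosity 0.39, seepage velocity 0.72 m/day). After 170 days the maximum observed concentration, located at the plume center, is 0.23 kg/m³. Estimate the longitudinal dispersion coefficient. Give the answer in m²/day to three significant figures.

At the plume center C_max = M/(n_e·A·√(4πDt)), so D = M²/(4πt·(n_e·A·C_max)²).
n_e·A·C_max = 0.39 × 19 × 0.23 = 1.704 kg/m.
D = 28²/(4π × 170 × 1.704²) = 0.126 m²/day.

0.126 m²/day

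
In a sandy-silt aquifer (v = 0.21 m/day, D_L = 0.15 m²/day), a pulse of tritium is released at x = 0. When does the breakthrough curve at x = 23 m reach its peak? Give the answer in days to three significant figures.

106 days

For the 1D instantaneous-source solution, setting ∂C/∂t = 0 at fixed x gives v²t² + 2Dt − x² = 0, so t = (√(D² + v²x²) − D)/v².
√(D² + v²x²) = √(0.15² + 0.21² × 23²) = 4.832; v² = 0.0441.
t = (4.832 − 0.15)/0.0441 = 106 days (vs. the pure-advection estimate x/v = 110 d).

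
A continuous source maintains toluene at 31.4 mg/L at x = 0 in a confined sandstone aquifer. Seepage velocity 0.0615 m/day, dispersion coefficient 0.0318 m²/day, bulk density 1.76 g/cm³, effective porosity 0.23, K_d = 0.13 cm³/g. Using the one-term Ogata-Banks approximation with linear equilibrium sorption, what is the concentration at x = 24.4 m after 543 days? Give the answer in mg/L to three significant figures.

1.03 mg/L

Retardation factor R = 1 + ρ_b·K_d/n = 1 + 1.76 × 0.13/0.23 = 1.995.
Sorption retards both mechanisms: v_R = v/R = 0.03083 m/day, D_R = D/R = 0.01594 m²/day.
v_R·t = 0.03083 × 543 = 16.74069 m; 2√(D_R t) = 5.884 m; argument = (24.4 − 16.74069)/5.884 = 1.302.
C = C₀ × ½·erfc(1.302) = 31.4 × 0.03279 = 1.03 mg/L.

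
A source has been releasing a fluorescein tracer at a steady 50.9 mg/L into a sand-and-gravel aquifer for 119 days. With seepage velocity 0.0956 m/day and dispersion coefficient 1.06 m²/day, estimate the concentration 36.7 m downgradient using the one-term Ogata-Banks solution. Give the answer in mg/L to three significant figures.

For a continuous step input, C/C₀ ≈ ½·erfc((x−vt)/(2√(Dt))).
vt = 0.0956 × 119 = 11.3764 m and 2√(Dt) = 2√(1.06 × 119) = 22.46 m.
Argument (x−vt)/(2√(Dt)) = (36.7 − 11.3764)/22.46 = 1.127; ½·erfc(1.127) = 0.05549.
C = 50.9 × 0.05549 = 2.82 mg/L.

2.82 mg/L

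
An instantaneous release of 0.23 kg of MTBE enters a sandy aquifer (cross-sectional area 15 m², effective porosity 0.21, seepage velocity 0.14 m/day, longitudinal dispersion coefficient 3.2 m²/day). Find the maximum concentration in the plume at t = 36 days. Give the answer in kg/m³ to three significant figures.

0.00192 kg/m³

The peak of an instantaneous 1D plume sits at x = vt; there the Gaussian factor is 1 and C_max = M/(n_e·A·√(4πDt)), where n_e·A is the pore area the mass is dissolved in.
√(4πDt) = √(4π × 3.2 × 36) = 38.05 m, so C_max = 0.23/(0.21 × 15 × 38.05) = 0.00192 kg/m³.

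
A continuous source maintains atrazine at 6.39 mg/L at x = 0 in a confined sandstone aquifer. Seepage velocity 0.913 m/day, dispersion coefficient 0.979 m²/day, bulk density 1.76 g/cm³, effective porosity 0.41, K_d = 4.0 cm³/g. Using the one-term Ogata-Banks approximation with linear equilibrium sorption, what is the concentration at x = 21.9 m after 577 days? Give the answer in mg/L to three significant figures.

5.21 mg/L

Retardation factor R = 1 + ρ_b·K_d/n = 1 + 1.76 × 4.0/0.41 = 18.17.
Sorption retards both mechanisms: v_R = v/R = 0.05025 m/day, D_R = D/R = 0.05388 m²/day.
v_R·t = 0.05025 × 577 = 28.99425 m; 2√(D_R t) = 11.15 m; argument = (21.9 − 28.99425)/11.15 = -0.6363.
C = C₀ × ½·erfc(-0.6363) = 6.39 × 0.8159 = 5.21 mg/L.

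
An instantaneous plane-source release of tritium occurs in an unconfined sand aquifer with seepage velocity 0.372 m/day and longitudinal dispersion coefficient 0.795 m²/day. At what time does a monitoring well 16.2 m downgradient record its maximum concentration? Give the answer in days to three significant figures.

For the 1D instantaneous-source solution, setting ∂C/∂t = 0 at fixed x gives v²t² + 2Dt − x² = 0, so t = (√(D² + v²x²) − D)/v².
√(D² + v²x²) = √(0.795² + 0.372² × 16.2²) = 6.079; v² = 0.138384.
t = (6.079 − 0.795)/0.138384 = 38.2 days (vs. the pure-advection estimate x/v = 43.5 d).

38.2 days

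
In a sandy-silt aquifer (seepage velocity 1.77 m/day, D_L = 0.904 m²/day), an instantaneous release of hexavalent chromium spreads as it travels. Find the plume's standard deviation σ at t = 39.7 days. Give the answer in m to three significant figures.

Dispersive spreading gives a Gaussian with σ² = 2Dt; advection only shifts the center.
σ = √(2 × 0.904 × 39.7) = 8.47 m.

8.47 m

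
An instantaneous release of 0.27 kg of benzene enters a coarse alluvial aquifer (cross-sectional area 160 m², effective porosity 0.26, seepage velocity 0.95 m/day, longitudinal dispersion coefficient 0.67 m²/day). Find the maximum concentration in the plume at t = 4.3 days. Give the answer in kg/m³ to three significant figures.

The peak of an instantaneous 1D plume sits at x = vt; there the Gaussian factor is 1 and C_max = M/(n_e·A·√(4πDt)), where n_e·A is the pore area the mass is dissolved in.
√(4πDt) = √(4π × 0.67 × 4.3) = 6.017 m, so C_max = 0.27/(0.26 × 160 × 6.017) = 0.00108 kg/m³.

0.00108 kg/m³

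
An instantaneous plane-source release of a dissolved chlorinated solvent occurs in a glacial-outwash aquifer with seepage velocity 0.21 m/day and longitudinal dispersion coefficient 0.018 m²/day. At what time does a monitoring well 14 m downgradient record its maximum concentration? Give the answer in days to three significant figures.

For the 1D instantaneous-source solution, setting ∂C/∂t = 0 at fixed x gives v²t² + 2Dt − x² = 0, so t = (√(D² + v²x²) − D)/v².
√(D² + v²x²) = √(0.018² + 0.21² × 14²) = 2.940; v² = 0.0441.
t = (2.940 − 0.018)/0.0441 = 66.3 days (vs. the pure-advection estimate x/v = 66.7 d).

66.3 days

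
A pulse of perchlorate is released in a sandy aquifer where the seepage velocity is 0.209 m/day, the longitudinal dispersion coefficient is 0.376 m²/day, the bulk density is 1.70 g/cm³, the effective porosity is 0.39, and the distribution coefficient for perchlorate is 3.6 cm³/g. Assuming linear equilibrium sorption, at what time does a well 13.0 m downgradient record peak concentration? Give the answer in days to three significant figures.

904 days

Retardation factor R = 1 + ρ_b·K_d/n = 1 + 1.70 × 3.6/0.39 = 16.69.
Sorption retards both mechanisms: v_R = v/R = 0.01252 m/day, D_R = D/R = 0.02253 m²/day.
Peak time from v_R²t² + 2D_R t − x² = 0: t = (√(D_R² + v_R²x²) − D_R)/v_R².
√(D_R² + v_R²x²) = √(0.02253² + 0.01252² × 13.0²) = 0.1643; v_R² = 0.0001568.
t = (0.1643 − 0.02253)/0.0001568 = 904 days.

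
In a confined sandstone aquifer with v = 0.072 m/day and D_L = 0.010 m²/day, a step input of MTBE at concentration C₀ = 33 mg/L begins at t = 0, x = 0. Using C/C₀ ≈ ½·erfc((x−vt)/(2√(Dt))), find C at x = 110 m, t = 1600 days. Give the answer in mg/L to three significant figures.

27.1 mg/L

For a continuous step input, C/C₀ ≈ ½·erfc((x−vt)/(2√(Dt))).
vt = 0.072 × 1600 = 115.2 m and 2√(Dt) = 2√(0.010 × 1600) = 8.000 m.
Argument (x−vt)/(2√(Dt)) = (110 − 115.2)/8.000 = -0.6500; ½·erfc(-0.6500) = 0.8210.
C = 33 × 0.8210 = 27.1 mg/L.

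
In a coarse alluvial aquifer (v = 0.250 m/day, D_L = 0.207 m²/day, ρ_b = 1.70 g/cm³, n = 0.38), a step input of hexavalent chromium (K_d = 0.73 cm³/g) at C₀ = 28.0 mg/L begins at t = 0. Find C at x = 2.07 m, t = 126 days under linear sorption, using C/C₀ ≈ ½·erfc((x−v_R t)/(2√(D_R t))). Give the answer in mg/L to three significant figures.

26.2 mg/L

Retardation factor R = 1 + ρ_b·K_d/n = 1 + 1.70 × 0.73/0.38 = 4.266.
Sorption retards both mechanisms: v_R = v/R = 0.05860 m/day, D_R = D/R = 0.04852 m²/day.
v_R·t = 0.05860 × 126 = 7.3836 m; 2√(D_R t) = 4.945 m; argument = (2.07 − 7.3836)/4.945 = -1.075.
C = C₀ × ½·erfc(-1.075) = 28.0 × 0.9358 = 26.2 mg/L.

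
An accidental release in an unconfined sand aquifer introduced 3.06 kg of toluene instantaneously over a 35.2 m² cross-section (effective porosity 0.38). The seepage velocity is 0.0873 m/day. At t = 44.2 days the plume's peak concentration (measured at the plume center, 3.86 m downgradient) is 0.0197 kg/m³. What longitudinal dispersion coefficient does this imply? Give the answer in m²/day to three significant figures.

0.243 m²/day

At the plume center C_max = M/(n_e·A·√(4πDt)), so D = M²/(4πt·(n_e·A·C_max)²).
n_e·A·C_max = 0.38 × 35.2 × 0.0197 = 0.2635 kg/m.
D = 3.06²/(4π × 44.2 × 0.2635²) = 0.243 m²/day.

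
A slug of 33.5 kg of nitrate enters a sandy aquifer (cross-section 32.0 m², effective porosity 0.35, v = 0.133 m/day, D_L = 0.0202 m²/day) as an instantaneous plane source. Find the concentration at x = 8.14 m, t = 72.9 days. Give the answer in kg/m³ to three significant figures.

0.461 kg/m³

For an instantaneous plane source, C(x,t) = M/(n_e·A·√(4πDt)) · exp(−(x−vt)²/(4Dt)), with n_e·A the pore (flow) area.
Plume center vt = 0.133 × 72.9 = 9.6957 m, so the well at 8.14 m is 1.5557 m upgradient of the peak.
√(4πDt) = 4.302 m, giving peak height M/(n_e·A·√(4πDt)) = 33.5/(0.35 × 32.0 × 4.302) = 0.6953 kg/m³.
(x−vt)²/(4Dt) = (-1.5557)²/(4 × 0.0202 × 72.9) = 0.4109; exp(−0.4109) = 0.6631.
C = 0.6953 × 0.6631 = 0.461 kg/m³.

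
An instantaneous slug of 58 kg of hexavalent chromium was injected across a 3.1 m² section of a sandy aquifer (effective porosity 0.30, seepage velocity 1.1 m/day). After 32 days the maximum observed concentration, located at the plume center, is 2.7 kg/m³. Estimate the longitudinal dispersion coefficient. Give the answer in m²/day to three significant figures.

At the plume center C_max = M/(n_e·A·√(4πDt)), so D = M²/(4πt·(n_e·A·C_max)²).
n_e·A·C_max = 0.30 × 3.1 × 2.7 = 2.511 kg/m.
D = 58²/(4π × 32 × 2.511²) = 1.33 m²/day.

1.33 m²/day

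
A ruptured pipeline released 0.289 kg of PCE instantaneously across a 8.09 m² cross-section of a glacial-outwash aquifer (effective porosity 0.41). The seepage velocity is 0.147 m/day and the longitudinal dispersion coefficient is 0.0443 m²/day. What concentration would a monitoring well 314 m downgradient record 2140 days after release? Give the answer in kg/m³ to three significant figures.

For an instantaneous plane source, C(x,t) = M/(n_e·A·√(4πDt)) · exp(−(x−vt)²/(4Dt)), with n_e·A the pore (flow) area.
Plume center vt = 0.147 × 2140 = 314.58 m, so the well at 314 m is 0.58 m upgradient of the peak.
√(4πDt) = 34.52 m, giving peak height M/(n_e·A·√(4πDt)) = 0.289/(0.41 × 8.09 × 34.52) = 0.002524 kg/m³.
(x−vt)²/(4Dt) = (-0.58)²/(4 × 0.0443 × 2140) = 0.0008871; exp(−0.0008871) = 0.9991.
C = 0.002524 × 0.9991 = 0.00252 kg/m³.

0.00252 kg/m³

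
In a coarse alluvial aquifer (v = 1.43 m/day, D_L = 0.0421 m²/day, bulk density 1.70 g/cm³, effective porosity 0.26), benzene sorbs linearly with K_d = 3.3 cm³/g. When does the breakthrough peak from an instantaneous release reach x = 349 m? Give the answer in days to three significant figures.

Retardation factor R = 1 + ρ_b·K_d/n = 1 + 1.70 × 3.3/0.26 = 22.58.
Sorption retards both mechanisms: v_R = v/R = 0.06333 m/day, D_R = D/R = 0.001864 m²/day.
Peak time from v_R²t² + 2D_R t − x² = 0: t = (√(D_R² + v_R²x²) − D_R)/v_R².
√(D_R² + v_R²x²) = √(0.001864² + 0.06333² × 349²) = 22.10; v_R² = 0.004011.
t = (22.10 − 0.001864)/0.004011 = 5510 days.

5510 days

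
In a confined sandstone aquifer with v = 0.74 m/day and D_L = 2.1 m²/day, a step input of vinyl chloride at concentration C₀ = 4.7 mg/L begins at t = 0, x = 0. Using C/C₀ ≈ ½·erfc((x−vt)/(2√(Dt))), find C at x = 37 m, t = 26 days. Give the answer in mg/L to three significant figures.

0.210 mg/L

For a continuous step input, C/C₀ ≈ ½·erfc((x−vt)/(2√(Dt))).
vt = 0.74 × 26 = 19.24 m and 2√(Dt) = 2√(2.1 × 26) = 14.78 m.
Argument (x−vt)/(2√(Dt)) = (37 − 19.24)/14.78 = 1.202; ½·erfc(1.202) = 0.04458.
C = 4.7 × 0.04458 = 0.210 mg/L.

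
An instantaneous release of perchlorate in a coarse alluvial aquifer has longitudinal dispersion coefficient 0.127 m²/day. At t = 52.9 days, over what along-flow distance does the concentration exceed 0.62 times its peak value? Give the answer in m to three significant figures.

7.17 m

The plume is Gaussian with σ = √(2Dt) = √(2 × 0.127 × 52.9) = 3.666 m.
C/C_peak = exp(−Δx²/(2σ²)) = 0.62 ⇒ Δx = σ·√(−2 ln 0.62) = 3.666 × 0.9778 = 3.585 m.
Width = 2Δx = 7.17 m.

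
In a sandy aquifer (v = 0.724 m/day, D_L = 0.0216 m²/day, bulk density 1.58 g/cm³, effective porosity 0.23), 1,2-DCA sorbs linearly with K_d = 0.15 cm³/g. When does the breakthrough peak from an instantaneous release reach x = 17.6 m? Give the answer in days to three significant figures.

49.3 days

Retardation factor R = 1 + ρ_b·K_d/n = 1 + 1.58 × 0.15/0.23 = 2.030.
Sorption retards both mechanisms: v_R = v/R = 0.3567 m/day, D_R = D/R = 0.01064 m²/day.
Peak time from v_R²t² + 2D_R t − x² = 0: t = (√(D_R² + v_R²x²) − D_R)/v_R².
√(D_R² + v_R²x²) = √(0.01064² + 0.3567² × 17.6²) = 6.278; v_R² = 0.1272.
t = (6.278 − 0.01064)/0.1272 = 49.3 days.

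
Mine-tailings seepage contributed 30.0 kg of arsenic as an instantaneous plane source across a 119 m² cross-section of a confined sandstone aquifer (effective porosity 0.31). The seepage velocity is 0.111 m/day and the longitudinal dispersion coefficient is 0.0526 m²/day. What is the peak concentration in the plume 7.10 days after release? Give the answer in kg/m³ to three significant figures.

0.375 kg/m³

The peak of an instantaneous 1D plume sits at x = vt; there the Gaussian factor is 1 and C_max = M/(n_e·A·√(4πDt)), where n_e·A is the pore area the mass is dissolved in.
√(4πDt) = √(4π × 0.0526 × 7.10) = 2.166 m, so C_max = 30.0/(0.31 × 119 × 2.166) = 0.375 kg/m³.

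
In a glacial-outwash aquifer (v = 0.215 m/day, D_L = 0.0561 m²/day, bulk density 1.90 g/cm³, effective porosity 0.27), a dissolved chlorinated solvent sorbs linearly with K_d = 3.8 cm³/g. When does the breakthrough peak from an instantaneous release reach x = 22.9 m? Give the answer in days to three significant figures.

Retardation factor R = 1 + ρ_b·K_d/n = 1 + 1.90 × 3.8/0.27 = 27.74.
Sorption retards both mechanisms: v_R = v/R = 0.007751 m/day, D_R = D/R = 0.002022 m²/day.
Peak time from v_R²t² + 2D_R t − x² = 0: t = (√(D_R² + v_R²x²) − D_R)/v_R².
√(D_R² + v_R²x²) = √(0.002022² + 0.007751² × 22.9²) = 0.1775; v_R² = 6.008e-05.
t = (0.1775 − 0.002022)/6.008e-05 = 2920 days.

2920 days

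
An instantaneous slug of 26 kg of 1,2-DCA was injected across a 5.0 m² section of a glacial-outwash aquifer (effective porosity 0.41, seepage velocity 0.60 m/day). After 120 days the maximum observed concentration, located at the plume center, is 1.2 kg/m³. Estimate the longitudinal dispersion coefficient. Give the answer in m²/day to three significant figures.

0.0741 m²/day

At the plume center C_max = M/(n_e·A·√(4πDt)), so D = M²/(4πt·(n_e·A·C_max)²).
n_e·A·C_max = 0.41 × 5.0 × 1.2 = 2.460 kg/m.
D = 26²/(4π × 120 × 2.460²) = 0.0741 m²/day.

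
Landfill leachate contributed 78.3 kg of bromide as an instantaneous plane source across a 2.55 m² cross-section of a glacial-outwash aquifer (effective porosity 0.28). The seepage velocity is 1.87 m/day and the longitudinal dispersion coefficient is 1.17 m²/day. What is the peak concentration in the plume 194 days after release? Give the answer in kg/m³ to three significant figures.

The peak of an instantaneous 1D plume sits at x = vt; there the Gaussian factor is 1 and C_max = M/(n_e·A·√(4πDt)), where n_e·A is the pore area the mass is dissolved in.
√(4πDt) = √(4π × 1.17 × 194) = 53.41 m, so C_max = 78.3/(0.28 × 2.55 × 53.41) = 2.05 kg/m³.

2.05 kg/m³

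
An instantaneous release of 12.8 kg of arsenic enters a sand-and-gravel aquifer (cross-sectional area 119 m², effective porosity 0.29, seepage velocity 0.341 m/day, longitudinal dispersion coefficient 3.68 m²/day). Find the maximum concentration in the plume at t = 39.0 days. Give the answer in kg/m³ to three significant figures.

The peak of an instantaneous 1D plume sits at x = vt; there the Gaussian factor is 1 and C_max = M/(n_e·A·√(4πDt)), where n_e·A is the pore area the mass is dissolved in.
√(4πDt) = √(4π × 3.68 × 39.0) = 42.47 m, so C_max = 12.8/(0.29 × 119 × 42.47) = 0.00873 kg/m³.

0.00873 kg/m³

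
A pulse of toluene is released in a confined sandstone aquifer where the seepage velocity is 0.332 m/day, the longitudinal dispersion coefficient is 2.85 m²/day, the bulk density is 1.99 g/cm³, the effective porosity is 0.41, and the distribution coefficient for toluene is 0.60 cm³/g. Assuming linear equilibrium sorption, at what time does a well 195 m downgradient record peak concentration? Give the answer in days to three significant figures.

Retardation factor R = 1 + ρ_b·K_d/n = 1 + 1.99 × 0.60/0.41 = 3.912.
Sorption retards both mechanisms: v_R = v/R = 0.08487 m/day, D_R = D/R = 0.7285 m²/day.
Peak time from v_R²t² + 2D_R t − x² = 0: t = (√(D_R² + v_R²x²) − D_R)/v_R².
√(D_R² + v_R²x²) = √(0.7285² + 0.08487² × 195²) = 16.57; v_R² = 0.007203.
t = (16.57 − 0.7285)/0.007203 = 2200 days.

2200 days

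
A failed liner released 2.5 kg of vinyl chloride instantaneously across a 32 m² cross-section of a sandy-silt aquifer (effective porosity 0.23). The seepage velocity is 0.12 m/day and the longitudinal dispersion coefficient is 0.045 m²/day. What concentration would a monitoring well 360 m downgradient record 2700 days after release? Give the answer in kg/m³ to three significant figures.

0.000604 kg/m³

For an instantaneous plane source, C(x,t) = M/(n_e·A·√(4πDt)) · exp(−(x−vt)²/(4Dt)), with n_e·A the pore (flow) area.
Plume center vt = 0.12 × 2700 = 324 m, so the well at 360 m is 36 m downgradient of the peak.
√(4πDt) = 39.07 m, giving peak height M/(n_e·A·√(4πDt)) = 2.5/(0.23 × 32 × 39.07) = 0.008694 kg/m³.
(x−vt)²/(4Dt) = (36)²/(4 × 0.045 × 2700) = 2.667; exp(−2.667) = 0.06946.
C = 0.008694 × 0.06946 = 0.000604 kg/m³.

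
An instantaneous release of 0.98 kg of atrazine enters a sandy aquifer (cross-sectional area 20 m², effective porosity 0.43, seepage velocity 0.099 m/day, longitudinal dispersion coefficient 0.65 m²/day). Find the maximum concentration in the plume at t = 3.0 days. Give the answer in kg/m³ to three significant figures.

The peak of an instantaneous 1D plume sits at x = vt; there the Gaussian factor is 1 and C_max = M/(n_e·A·√(4πDt)), where n_e·A is the pore area the mass is dissolved in.
√(4πDt) = √(4π × 0.65 × 3.0) = 4.950 m, so C_max = 0.98/(0.43 × 20 × 4.950) = 0.0230 kg/m³.

0.0230 kg/m³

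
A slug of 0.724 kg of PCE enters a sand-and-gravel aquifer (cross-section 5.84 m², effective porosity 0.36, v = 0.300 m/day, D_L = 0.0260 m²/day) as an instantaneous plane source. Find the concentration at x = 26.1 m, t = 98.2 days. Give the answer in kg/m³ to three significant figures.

For an instantaneous plane source, C(x,t) = M/(n_e·A·√(4πDt)) · exp(−(x−vt)²/(4Dt)), with n_e·A the pore (flow) area.
Plume center vt = 0.300 × 98.2 = 29.46 m, so the well at 26.1 m is 3.36 m upgradient of the peak.
√(4πDt) = 5.664 m, giving peak height M/(n_e·A·√(4πDt)) = 0.724/(0.36 × 5.84 × 5.664) = 0.06080 kg/m³.
(x−vt)²/(4Dt) = (-3.36)²/(4 × 0.0260 × 98.2) = 1.105; exp(−1.105) = 0.3312.
C = 0.06080 × 0.3312 = 0.0201 kg/m³.

0.0201 kg/m³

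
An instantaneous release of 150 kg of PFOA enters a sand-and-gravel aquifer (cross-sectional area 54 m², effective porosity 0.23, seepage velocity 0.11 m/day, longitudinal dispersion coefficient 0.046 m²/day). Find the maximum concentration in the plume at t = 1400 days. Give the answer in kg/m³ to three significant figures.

The peak of an instantaneous 1D plume sits at x = vt; there the Gaussian factor is 1 and C_max = M/(n_e·A·√(4πDt)), where n_e·A is the pore area the mass is dissolved in.
√(4πDt) = √(4π × 0.046 × 1400) = 28.45 m, so C_max = 150/(0.23 × 54 × 28.45) = 0.425 kg/m³.

0.425 kg/m³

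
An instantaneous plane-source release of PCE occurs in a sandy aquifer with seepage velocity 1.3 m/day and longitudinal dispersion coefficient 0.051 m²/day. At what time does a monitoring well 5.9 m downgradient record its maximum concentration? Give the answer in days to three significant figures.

For the 1D instantaneous-source solution, setting ∂C/∂t = 0 at fixed x gives v²t² + 2Dt − x² = 0, so t = (√(D² + v²x²) − D)/v².
√(D² + v²x²) = √(0.051² + 1.3² × 5.9²) = 7.670; v² = 1.69.
t = (7.670 − 0.051)/1.69 = 4.51 days (vs. the pure-advection estimate x/v = 4.54 d).

4.51 days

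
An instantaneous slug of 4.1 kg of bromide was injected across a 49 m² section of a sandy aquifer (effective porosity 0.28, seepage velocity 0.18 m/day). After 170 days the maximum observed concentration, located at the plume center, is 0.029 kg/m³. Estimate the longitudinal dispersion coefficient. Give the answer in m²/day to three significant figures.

0.0497 m²/day

At the plume center C_max = M/(n_e·A·√(4πDt)), so D = M²/(4πt·(n_e·A·C_max)²).
n_e·A·C_max = 0.28 × 49 × 0.029 = 0.3979 kg/m.
D = 4.1²/(4π × 170 × 0.3979²) = 0.0497 m²/day.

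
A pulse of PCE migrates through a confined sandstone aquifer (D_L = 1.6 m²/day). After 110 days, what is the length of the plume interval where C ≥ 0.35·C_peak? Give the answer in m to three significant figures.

The plume is Gaussian with σ = √(2Dt) = √(2 × 1.6 × 110) = 18.76 m.
C/C_peak = exp(−Δx²/(2σ²)) = 0.35 ⇒ Δx = σ·√(−2 ln 0.35) = 18.76 × 1.449 = 27.18 m.
Width = 2Δx = 54.4 m.

54.4 m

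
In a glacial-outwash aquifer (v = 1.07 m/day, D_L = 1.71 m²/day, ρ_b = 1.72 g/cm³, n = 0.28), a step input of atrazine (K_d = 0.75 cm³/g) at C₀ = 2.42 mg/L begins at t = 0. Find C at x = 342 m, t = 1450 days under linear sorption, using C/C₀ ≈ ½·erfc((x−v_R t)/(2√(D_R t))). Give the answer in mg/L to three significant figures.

0.0340 mg/L

Retardation factor R = 1 + ρ_b·K_d/n = 1 + 1.72 × 0.75/0.28 = 5.607.
Sorption retards both mechanisms: v_R = v/R = 0.1908 m/day, D_R = D/R = 0.3050 m²/day.
v_R·t = 0.1908 × 1450 = 276.66 m; 2√(D_R t) = 42.06 m; argument = (342 − 276.66)/42.06 = 1.553.
C = C₀ × ½·erfc(1.553) = 2.42 × 0.01404 = 0.0340 mg/L.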